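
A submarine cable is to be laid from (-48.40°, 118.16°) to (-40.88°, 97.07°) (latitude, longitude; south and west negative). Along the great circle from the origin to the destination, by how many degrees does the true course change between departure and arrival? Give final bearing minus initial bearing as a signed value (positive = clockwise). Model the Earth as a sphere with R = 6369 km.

+14.9°

At departure: θ₁ = atan2(sin Δλ cos φ₂, cos φ₁ sin φ₂ − sin φ₁ cos φ₂ cos Δλ) = 288.87°
At arrival: θ₂ = atan2(sin Δλ cos φ₁, −cos φ₂ sin φ₁ + sin φ₂ cos φ₁ cos Δλ) = 303.81°
Δθ = θ₂ − θ₁ = +14.9°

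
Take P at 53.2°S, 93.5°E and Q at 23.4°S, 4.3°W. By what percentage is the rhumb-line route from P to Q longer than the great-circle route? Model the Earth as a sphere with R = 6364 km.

6.0%

Great circle: σ = 1.3249 rad → d_gc = Rσ = 8431.8 km
Rhumb: Δφ = +0.5201, Δλ = -1.7069, Δψ = +0.6804, q = Δφ/Δψ = 0.7644 → d_rh = R√(Δφ²+q²Δλ²) = 8939.3 km
Excess = (8939.3 − 8431.8) / 8431.8 = 507.5 / 8431.8 = 6.02% ≈ 6.0%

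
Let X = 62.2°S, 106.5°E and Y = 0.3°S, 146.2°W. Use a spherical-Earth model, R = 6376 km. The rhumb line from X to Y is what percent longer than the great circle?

Great circle: σ = 1.7053 rad → d_gc = Rσ = 10872.7 km
Rhumb: Δφ = +1.0804, Δλ = +1.8727, Δψ = +1.3912, q = Δφ/Δψ = 0.7766 → d_rh = R√(Δφ²+q²Δλ²) = 11551.2 km
Excess = (11551.2 − 10872.7) / 10872.7 = 678.5 / 10872.7 = 6.24% ≈ 6.2%

6.2%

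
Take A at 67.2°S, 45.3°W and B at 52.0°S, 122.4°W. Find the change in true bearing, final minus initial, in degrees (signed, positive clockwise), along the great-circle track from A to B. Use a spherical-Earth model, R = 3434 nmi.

+69.5°

At departure: θ₁ = atan2(sin Δλ cos φ₂, cos φ₁ sin φ₂ − sin φ₁ cos φ₂ cos Δλ) = 253.42°
At arrival: θ₂ = atan2(sin Δλ cos φ₁, −cos φ₂ sin φ₁ + sin φ₂ cos φ₁ cos Δλ) = 322.90°
Δθ = θ₂ − θ₁ = +69.5°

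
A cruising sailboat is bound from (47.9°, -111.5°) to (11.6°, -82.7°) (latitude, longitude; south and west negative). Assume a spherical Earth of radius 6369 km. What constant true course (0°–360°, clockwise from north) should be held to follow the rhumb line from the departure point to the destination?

146.2°

Meridional parts: M(φ₁)=+0.9549, M(φ₂)=+0.2039 → ΔM = -0.7510;  Δλ = +0.5027 rad
tan C = Δλ / ΔM = -0.6693 → C = 146.21°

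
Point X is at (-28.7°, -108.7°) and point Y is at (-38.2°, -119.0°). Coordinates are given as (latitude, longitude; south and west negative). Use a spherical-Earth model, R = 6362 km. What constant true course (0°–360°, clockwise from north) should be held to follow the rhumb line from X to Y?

Δψ = ln[tan(π/4+φ₂/2)/tan(π/4+φ₁/2)] = -0.1991
Δλ = -0.1798 rad (taken the short way round)
course = atan2(Δλ, Δψ) = 222.07°

222.1°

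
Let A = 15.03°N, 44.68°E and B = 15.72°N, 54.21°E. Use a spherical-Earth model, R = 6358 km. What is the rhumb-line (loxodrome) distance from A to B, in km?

1023 km

Δψ = ln[tan(π/4+φ₂/2)/tan(π/4+φ₁/2)] = +0.0125;  Δφ = +0.0120 rad,  Δλ = +0.1663 rad
q = Δφ/Δψ = 0.9642
d = R·√(Δφ² + q²Δλ²) = 6358·0.16083 = 1023 km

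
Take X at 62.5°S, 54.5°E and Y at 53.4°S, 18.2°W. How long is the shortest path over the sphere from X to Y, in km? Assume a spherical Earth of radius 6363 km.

Haversine: a = sin²(Δφ/2)+cos φ₁ cos φ₂ sin²(Δλ/2) = 0.10301;  σ = 2·atan2(√a,√(1−a))
σ = 37.441° → d = Rσ = 6363·0.65347 = 4158 km

4158 km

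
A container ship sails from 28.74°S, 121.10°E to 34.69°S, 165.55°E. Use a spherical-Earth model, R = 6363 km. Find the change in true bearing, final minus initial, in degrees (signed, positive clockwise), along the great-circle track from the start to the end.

At departure: θ₁ = atan2(sin Δλ cos φ₂, cos φ₁ sin φ₂ − sin φ₁ cos φ₂ cos Δλ) = 110.63°
At arrival: θ₂ = atan2(sin Δλ cos φ₁, −cos φ₂ sin φ₁ + sin φ₂ cos φ₁ cos Δλ) = 86.35°
Δθ = θ₂ − θ₁ = -24.3°

-24.3°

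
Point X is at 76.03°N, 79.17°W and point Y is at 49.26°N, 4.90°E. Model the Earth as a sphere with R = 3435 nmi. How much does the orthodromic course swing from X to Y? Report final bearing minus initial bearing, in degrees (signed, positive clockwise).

Initial bearing θ₁ = atan2(sin Δλ cos φ₂, cos φ₁ sin φ₂ − sin φ₁ cos φ₂ cos Δλ) = 79.74°
Final bearing θ₂ = (initial bearing from the destination back to the start) + 180° = 158.65°
Δθ = θ₂ − θ₁ = +78.9°

+78.9°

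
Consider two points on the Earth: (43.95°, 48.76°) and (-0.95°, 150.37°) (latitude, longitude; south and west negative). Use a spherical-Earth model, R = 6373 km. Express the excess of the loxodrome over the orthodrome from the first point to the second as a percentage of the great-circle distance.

2.8%

Great circle: σ = 1.7278 rad → d_gc = Rσ = 11011.4 km
Rhumb: Δφ = -0.7837, Δλ = +1.7734, Δψ = -0.8723, q = Δφ/Δψ = 0.8984 → d_rh = R√(Δφ²+q²Δλ²) = 11315.6 km
Excess = (11315.6 − 11011.4) / 11011.4 = 304.2 / 11011.4 = 2.76% ≈ 2.8%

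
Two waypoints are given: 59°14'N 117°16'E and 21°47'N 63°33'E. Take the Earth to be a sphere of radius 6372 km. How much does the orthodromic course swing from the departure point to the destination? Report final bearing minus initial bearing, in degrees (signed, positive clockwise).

-38.3°

Initial bearing θ₁ = atan2(sin Δλ cos φ₂, cos φ₁ sin φ₂ − sin φ₁ cos φ₂ cos Δλ) = 249.33°
Final bearing θ₂ = (initial bearing from the destination back to the start) + 180° = 211.03°
Δθ = θ₂ − θ₁ = -38.3°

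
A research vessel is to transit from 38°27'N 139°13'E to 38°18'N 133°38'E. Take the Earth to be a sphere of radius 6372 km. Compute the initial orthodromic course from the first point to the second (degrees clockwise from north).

269.8°

N = sin Δλ·cos φ₂ = -0.0764;  D = cos φ₁ sin φ₂ − sin φ₁ cos φ₂ cos Δλ = -0.0003
initial course = atan2(N, D) = 269.77°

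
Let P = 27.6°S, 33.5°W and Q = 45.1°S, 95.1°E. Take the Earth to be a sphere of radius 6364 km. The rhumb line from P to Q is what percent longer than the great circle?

Great circle: σ = 1.6329 rad → d_gc = Rσ = 10392.0 km
Rhumb: Δφ = -0.3054, Δλ = +2.2445, Δψ = -0.3823, q = Δφ/Δψ = 0.7988 → d_rh = R√(Δφ²+q²Δλ²) = 11575.0 km
Excess = (11575.0 − 10392.0) / 10392.0 = 1183.0 / 10392.0 = 11.38% ≈ 11.4%

11.4%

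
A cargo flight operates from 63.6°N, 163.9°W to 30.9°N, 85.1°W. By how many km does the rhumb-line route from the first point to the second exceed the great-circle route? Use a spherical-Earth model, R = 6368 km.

Great circle: cos σ = sin φ₁ sin φ₂ + cos φ₁ cos φ₂ cos Δλ,  σ = 1.0074 rad → d_gc = 6414.9 km
Rhumb line: Δψ = -0.8826, q = Δφ/Δψ = 0.6467, d_rh = R√(Δφ²+q²Δλ²) = 6729.3 km
Excess = 6729.3 − 6414.9 = 314.4 ≈ 314 km

314 km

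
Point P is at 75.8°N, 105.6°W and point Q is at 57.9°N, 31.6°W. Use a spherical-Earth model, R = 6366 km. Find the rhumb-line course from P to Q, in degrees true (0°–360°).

122.9°

Δψ = ln[tan(π/4+φ₂/2)/tan(π/4+φ₁/2)] = -0.8371
Δλ = +1.2915 rad (taken the short way round)
course = atan2(Δλ, Δψ) = 122.95°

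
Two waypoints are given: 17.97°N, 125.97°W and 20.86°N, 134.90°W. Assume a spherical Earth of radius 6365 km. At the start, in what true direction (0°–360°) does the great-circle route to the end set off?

θ = atan2( sin Δλ·cos φ₂ ,  cos φ₁ sin φ₂ − sin φ₁ cos φ₂ cos Δλ )
  = atan2(-0.1451, +0.0539) = 290.39°

290.4°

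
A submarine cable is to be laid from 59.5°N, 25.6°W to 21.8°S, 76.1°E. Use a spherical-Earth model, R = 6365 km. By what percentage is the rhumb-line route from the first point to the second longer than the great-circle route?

2.9%

Great circle: σ = 1.9993 rad → d_gc = Rσ = 12725.8 km
Rhumb: Δφ = -1.4190, Δλ = +1.7750, Δψ = -1.6896, q = Δφ/Δψ = 0.8398 → d_rh = R√(Δφ²+q²Δλ²) = 13099.3 km
Excess = (13099.3 − 12725.8) / 12725.8 = 373.5 / 12725.8 = 2.93% ≈ 2.9%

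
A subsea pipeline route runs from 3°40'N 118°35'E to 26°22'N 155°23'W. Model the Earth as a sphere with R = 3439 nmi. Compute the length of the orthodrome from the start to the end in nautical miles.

5091 nmi

Haversine: a = sin²(Δφ/2)+cos φ₁ cos φ₂ sin²(Δλ/2) = 0.45487;  σ = 2·atan2(√a,√(1−a))
σ = 84.822° → d = Rσ = 3439·1.48042 = 5091 nmi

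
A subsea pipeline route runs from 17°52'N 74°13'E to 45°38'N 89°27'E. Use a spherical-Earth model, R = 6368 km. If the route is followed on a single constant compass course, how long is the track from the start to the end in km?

Rhumb course C = atan2(Δλ, Δψ) with Δψ = ln[tan(π/4+φ₂/2)/tan(π/4+φ₁/2)] = +0.5801, Δλ = +0.2659 → C = 24.62°
d = R·|Δφ| / |cos C| = 6368·0.48462 / 0.90906 = 3395 km

3395 km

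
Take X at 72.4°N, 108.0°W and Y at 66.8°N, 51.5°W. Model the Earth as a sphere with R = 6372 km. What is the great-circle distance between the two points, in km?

2184 km

cos σ = sin φ₁ sin φ₂ + cos φ₁ cos φ₂ cos Δλ
      = sin(72.40°)sin(66.80°) + cos(72.40°)cos(66.80°)cos(56.50°) = 0.9419
σ = 19.634° → d = Rσ = 6372·0.34269 = 2184 km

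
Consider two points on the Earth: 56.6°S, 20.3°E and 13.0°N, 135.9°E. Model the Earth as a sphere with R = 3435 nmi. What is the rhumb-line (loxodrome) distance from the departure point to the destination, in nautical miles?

7207 nmi

Rhumb course C = atan2(Δλ, Δψ) with Δψ = ln[tan(π/4+φ₂/2)/tan(π/4+φ₁/2)] = +1.4328, Δλ = +2.0176 → C = 54.62°
d = R·|Δφ| / |cos C| = 3435·1.21475 / 0.57900 = 7207 nmi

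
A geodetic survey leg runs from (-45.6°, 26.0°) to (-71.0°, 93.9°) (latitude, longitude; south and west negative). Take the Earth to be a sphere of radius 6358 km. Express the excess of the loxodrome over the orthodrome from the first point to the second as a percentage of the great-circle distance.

4.5%

Great circle: σ = 0.7056 rad → d_gc = Rσ = 4486.0 km
Rhumb: Δφ = -0.4433, Δλ = +1.1851, Δψ = -0.8915, q = Δφ/Δψ = 0.4973 → d_rh = R√(Δφ²+q²Δλ²) = 4688.7 km
Excess = (4688.7 − 4486.0) / 4486.0 = 202.7 / 4486.0 = 4.52% ≈ 4.5%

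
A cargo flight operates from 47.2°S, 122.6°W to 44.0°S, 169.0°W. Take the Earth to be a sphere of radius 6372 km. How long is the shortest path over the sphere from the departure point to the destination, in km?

Haversine: a = sin²(Δφ/2)+cos φ₁ cos φ₂ sin²(Δλ/2) = 0.07663;  σ = 2·atan2(√a,√(1−a))
σ = 32.141° → d = Rσ = 6372·0.56096 = 3574 km

3574 km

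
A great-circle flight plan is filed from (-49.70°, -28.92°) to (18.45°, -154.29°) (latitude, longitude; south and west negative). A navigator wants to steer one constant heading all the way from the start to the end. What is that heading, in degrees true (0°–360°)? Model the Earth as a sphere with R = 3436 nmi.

Meridional parts: M(φ₁)=-1.0026, M(φ₂)=+0.3277 → ΔM = +1.3303;  Δλ = -2.1881 rad
tan C = Δλ / ΔM = -1.6448 → C = 301.30°

301.3°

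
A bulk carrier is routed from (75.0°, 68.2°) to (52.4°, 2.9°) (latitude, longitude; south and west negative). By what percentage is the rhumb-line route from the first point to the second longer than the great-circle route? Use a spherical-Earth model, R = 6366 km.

4.5%

Great circle: σ = 0.5894 rad → d_gc = Rσ = 3752.0 km
Rhumb: Δφ = -0.3944, Δλ = -1.1397, Δψ = -0.9500, q = Δφ/Δψ = 0.4152 → d_rh = R√(Δφ²+q²Δλ²) = 3921.7 km
Excess = (3921.7 − 3752.0) / 3752.0 = 169.7 / 3752.0 = 4.52% ≈ 4.5%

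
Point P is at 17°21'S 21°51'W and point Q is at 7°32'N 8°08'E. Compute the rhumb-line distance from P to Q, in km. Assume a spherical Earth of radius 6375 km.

Δψ = ln[tan(π/4+φ₂/2)/tan(π/4+φ₁/2)] = +0.4394;  Δφ = +0.4343 rad,  Δλ = +0.5233 rad
q = Δφ/Δψ = 0.9884
d = R·√(Δφ² + q²Δλ²) = 6375·0.67537 = 4305 km

4305 km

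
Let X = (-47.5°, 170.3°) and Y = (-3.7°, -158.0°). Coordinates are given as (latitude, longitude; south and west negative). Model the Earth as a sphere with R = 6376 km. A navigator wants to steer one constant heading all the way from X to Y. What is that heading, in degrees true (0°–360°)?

32.2°

Δψ = ln[tan(π/4+φ₂/2)/tan(π/4+φ₁/2)] = +0.8799
Δλ = +0.5533 rad (taken the short way round)
course = atan2(Δλ, Δψ) = 32.16°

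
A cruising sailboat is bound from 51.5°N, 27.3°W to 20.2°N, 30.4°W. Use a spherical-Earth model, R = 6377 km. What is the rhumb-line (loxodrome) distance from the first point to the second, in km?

3494 km

Rhumb course C = atan2(Δλ, Δψ) with Δψ = ln[tan(π/4+φ₂/2)/tan(π/4+φ₁/2)] = -0.6920, Δλ = -0.0541 → C = 184.47°
d = R·|Δφ| / |cos C| = 6377·0.54629 / 0.99696 = 3494 km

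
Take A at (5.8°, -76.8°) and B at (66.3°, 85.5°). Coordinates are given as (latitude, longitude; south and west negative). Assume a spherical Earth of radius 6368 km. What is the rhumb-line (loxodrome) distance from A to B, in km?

Rhumb course C = atan2(Δλ, Δψ) with Δψ = ln[tan(π/4+φ₂/2)/tan(π/4+φ₁/2)] = +1.4601, Δλ = +2.8327 → C = 62.73°
d = R·|Δφ| / |cos C| = 6368·1.05592 / 0.45816 = 14676 km

14676 km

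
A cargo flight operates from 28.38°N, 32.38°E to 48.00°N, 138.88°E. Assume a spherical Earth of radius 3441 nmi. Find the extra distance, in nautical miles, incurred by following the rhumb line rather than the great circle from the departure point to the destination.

348 nmi

Great circle: cos σ = sin φ₁ sin φ₂ + cos φ₁ cos φ₂ cos Δλ,  σ = 1.3837 rad → d_gc = 4761.2 nmi
Rhumb line: Δψ = +0.4405, q = Δφ/Δψ = 0.7773, d_rh = R√(Δφ²+q²Δλ²) = 5109.3 nmi
Excess = 5109.3 − 4761.2 = 348.1 ≈ 348 nmi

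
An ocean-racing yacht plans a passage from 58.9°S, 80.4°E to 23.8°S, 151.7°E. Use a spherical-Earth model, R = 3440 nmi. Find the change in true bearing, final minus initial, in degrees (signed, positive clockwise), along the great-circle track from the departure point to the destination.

-52.9°

At departure: θ₁ = atan2(sin Δλ cos φ₂, cos φ₁ sin φ₂ − sin φ₁ cos φ₂ cos Δλ) = 87.18°
At arrival: θ₂ = atan2(sin Δλ cos φ₁, −cos φ₂ sin φ₁ + sin φ₂ cos φ₁ cos Δλ) = 34.32°
Δθ = θ₂ − θ₁ = -52.9°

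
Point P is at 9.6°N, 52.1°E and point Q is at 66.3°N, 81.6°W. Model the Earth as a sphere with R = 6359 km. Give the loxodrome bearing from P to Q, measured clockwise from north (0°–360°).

Δψ = ln[tan(π/4+φ₂/2)/tan(π/4+φ₁/2)] = +1.3932
Δλ = -2.3335 rad (taken the short way round)
course = atan2(Δλ, Δψ) = 300.84°

300.8°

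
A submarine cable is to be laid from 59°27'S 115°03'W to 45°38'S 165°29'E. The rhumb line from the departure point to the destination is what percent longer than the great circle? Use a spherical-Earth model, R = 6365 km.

Great circle: σ = 0.8222 rad → d_gc = Rσ = 5233.2 km
Rhumb: Δφ = +0.2411, Δλ = -1.3870, Δψ = +0.4008, q = Δφ/Δψ = 0.6016 → d_rh = R√(Δφ²+q²Δλ²) = 5528.5 km
Excess = (5528.5 − 5233.2) / 5233.2 = 295.3 / 5233.2 = 5.64% ≈ 5.6%

5.6%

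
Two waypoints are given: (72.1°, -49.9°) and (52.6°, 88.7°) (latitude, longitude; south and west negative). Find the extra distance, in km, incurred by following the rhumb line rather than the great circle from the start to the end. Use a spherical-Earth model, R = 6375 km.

1411 km

Great circle: cos σ = sin φ₁ sin φ₂ + cos φ₁ cos φ₂ cos Δλ,  σ = 0.9072 rad → d_gc = 5783.6 km
Rhumb line: Δψ = -0.7651, q = Δφ/Δψ = 0.4448, d_rh = R√(Δφ²+q²Δλ²) = 7194.7 km
Excess = 7194.7 − 5783.6 = 1411.1 ≈ 1411 km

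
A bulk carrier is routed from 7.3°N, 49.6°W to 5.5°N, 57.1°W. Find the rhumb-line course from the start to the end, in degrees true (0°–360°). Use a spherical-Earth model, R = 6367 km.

256.4°

Δψ = ln[tan(π/4+φ₂/2)/tan(π/4+φ₁/2)] = -0.0316
Δλ = -0.1309 rad (taken the short way round)
course = atan2(Δλ, Δψ) = 256.42°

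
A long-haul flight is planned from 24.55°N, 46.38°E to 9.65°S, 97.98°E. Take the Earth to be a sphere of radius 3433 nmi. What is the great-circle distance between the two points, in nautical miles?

Haversine: a = sin²(Δφ/2)+cos φ₁ cos φ₂ sin²(Δλ/2) = 0.25632;  σ = 2·atan2(√a,√(1−a))
σ = 60.833° → d = Rσ = 3433·1.06174 = 3645 nmi

3645 nmi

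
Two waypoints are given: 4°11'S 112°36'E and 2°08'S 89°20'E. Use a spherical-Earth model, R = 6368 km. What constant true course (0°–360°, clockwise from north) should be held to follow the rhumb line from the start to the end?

275.0°

Δψ = ln[tan(π/4+φ₂/2)/tan(π/4+φ₁/2)] = +0.0358
Δλ = -0.4061 rad (taken the short way round)
course = atan2(Δλ, Δψ) = 275.04°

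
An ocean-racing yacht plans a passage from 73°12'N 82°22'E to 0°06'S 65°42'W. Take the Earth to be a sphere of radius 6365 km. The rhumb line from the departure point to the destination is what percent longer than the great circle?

Great circle: σ = 1.8203 rad → d_gc = Rσ = 11586.5 km
Rhumb: Δφ = -1.2793, Δλ = -2.5843, Δψ = -1.9145, q = Δφ/Δψ = 0.6682 → d_rh = R√(Δφ²+q²Δλ²) = 13679.0 km
Excess = (13679.0 − 11586.5) / 11586.5 = 2092.5 / 11586.5 = 18.06% ≈ 18.1%

18.1%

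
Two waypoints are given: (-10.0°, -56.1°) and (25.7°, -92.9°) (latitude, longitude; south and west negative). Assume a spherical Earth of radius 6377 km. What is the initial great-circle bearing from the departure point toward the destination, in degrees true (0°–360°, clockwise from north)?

315.7°

θ = atan2( sin Δλ·cos φ₂ ,  cos φ₁ sin φ₂ − sin φ₁ cos φ₂ cos Δλ )
  = atan2(-0.5398, +0.5524) = 315.66°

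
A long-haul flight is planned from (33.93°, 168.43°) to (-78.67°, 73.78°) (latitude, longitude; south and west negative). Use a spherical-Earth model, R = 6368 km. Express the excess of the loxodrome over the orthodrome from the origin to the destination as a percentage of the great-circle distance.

4.1%

Great circle: σ = 2.1658 rad → d_gc = Rσ = 13791.9 km
Rhumb: Δφ = -1.9652, Δλ = -1.6520, Δψ = -2.9408, q = Δφ/Δψ = 0.6683 → d_rh = R√(Δφ²+q²Δλ²) = 14353.9 km
Excess = (14353.9 − 13791.9) / 13791.9 = 562.0 / 13791.9 = 4.07% ≈ 4.1%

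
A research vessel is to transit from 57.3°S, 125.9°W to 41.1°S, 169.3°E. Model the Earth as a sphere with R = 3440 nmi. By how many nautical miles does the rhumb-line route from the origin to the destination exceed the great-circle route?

Great circle: cos σ = sin φ₁ sin φ₂ + cos φ₁ cos φ₂ cos Δλ,  σ = 0.7575 rad → d_gc = 2606.0 nmi
Rhumb line: Δψ = +0.4382, q = Δφ/Δψ = 0.6453, d_rh = R√(Δφ²+q²Δλ²) = 2692.4 nmi
Excess = 2692.4 − 2606.0 = 86.4 ≈ 86 nmi

86 nmi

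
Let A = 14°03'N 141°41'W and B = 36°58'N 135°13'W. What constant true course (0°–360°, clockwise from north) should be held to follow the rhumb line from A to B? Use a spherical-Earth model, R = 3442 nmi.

14.2°

Δψ = ln[tan(π/4+φ₂/2)/tan(π/4+φ₁/2)] = +0.4475
Δλ = +0.1129 rad (taken the short way round)
course = atan2(Δλ, Δψ) = 14.15°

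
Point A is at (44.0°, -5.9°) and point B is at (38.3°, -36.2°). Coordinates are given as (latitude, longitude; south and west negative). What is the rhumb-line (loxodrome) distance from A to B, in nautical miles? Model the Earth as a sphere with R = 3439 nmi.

Rhumb course C = atan2(Δλ, Δψ) with Δψ = ln[tan(π/4+φ₂/2)/tan(π/4+φ₁/2)] = -0.1323, Δλ = -0.5288 → C = 255.96°
d = R·|Δφ| / |cos C| = 3439·0.09948 / 0.24262 = 1410 nmi

1410 nmi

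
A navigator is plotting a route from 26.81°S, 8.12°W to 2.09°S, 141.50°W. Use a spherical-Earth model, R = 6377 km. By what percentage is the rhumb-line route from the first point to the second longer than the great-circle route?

Great circle: σ = 2.2095 rad → d_gc = Rσ = 14089.9 km
Rhumb: Δφ = +0.4314, Δλ = -2.3279, Δψ = +0.4495, q = Δφ/Δψ = 0.9598 → d_rh = R√(Δφ²+q²Δλ²) = 14511.7 km
Excess = (14511.7 − 14089.9) / 14089.9 = 421.8 / 14089.9 = 2.99% ≈ 3.0%

3.0%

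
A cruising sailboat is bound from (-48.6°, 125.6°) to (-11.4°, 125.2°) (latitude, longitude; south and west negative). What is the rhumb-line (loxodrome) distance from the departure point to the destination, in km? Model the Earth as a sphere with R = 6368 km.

Δψ = ln[tan(π/4+φ₂/2)/tan(π/4+φ₁/2)] = +0.7729;  Δφ = +0.6493 rad,  Δλ = -0.0070 rad
q = Δφ/Δψ = 0.8400
d = R·√(Δφ² + q²Δλ²) = 6368·0.64929 = 4135 km

4135 km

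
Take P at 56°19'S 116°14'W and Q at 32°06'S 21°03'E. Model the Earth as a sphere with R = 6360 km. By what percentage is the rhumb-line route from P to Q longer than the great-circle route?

Great circle: σ = 1.4736 rad → d_gc = Rσ = 9372.4 km
Rhumb: Δφ = +0.4227, Δλ = +2.3960, Δψ = +0.6029, q = Δφ/Δψ = 0.7011 → d_rh = R√(Δφ²+q²Δλ²) = 11016.4 km
Excess = (11016.4 − 9372.4) / 9372.4 = 1644.0 / 9372.4 = 17.54% ≈ 17.5%

17.5%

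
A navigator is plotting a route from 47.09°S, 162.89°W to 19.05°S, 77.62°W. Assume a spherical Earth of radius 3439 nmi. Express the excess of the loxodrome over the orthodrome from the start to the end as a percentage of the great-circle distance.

Great circle: σ = 1.2743 rad → d_gc = Rσ = 4382.5 nmi
Rhumb: Δφ = +0.4894, Δλ = +1.4882, Δψ = +0.5952, q = Δφ/Δψ = 0.8223 → d_rh = R√(Δφ²+q²Δλ²) = 4532.6 nmi
Excess = (4532.6 − 4382.5) / 4382.5 = 150.1 / 4382.5 = 3.42% ≈ 3.4%

3.4%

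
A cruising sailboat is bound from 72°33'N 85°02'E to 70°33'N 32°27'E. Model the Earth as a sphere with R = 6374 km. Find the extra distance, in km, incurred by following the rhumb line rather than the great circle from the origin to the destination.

Great circle: cos σ = sin φ₁ sin φ₂ + cos φ₁ cos φ₂ cos Δλ,  σ = 0.2830 rad → d_gc = 1804.1 km
Rhumb line: Δψ = -0.1104, q = Δφ/Δψ = 0.3162, d_rh = R√(Δφ²+q²Δλ²) = 1862.9 km
Excess = 1862.9 − 1804.1 = 58.8 ≈ 59 km

59 km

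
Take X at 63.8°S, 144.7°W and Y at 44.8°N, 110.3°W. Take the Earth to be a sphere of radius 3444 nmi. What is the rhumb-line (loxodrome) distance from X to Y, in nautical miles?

Rhumb course C = atan2(Δλ, Δψ) with Δψ = ln[tan(π/4+φ₂/2)/tan(π/4+φ₁/2)] = +2.3344, Δλ = +0.6004 → C = 14.42°
d = R·|Δφ| / |cos C| = 3444·1.89543 / 0.96848 = 6740 nmi

6740 nmi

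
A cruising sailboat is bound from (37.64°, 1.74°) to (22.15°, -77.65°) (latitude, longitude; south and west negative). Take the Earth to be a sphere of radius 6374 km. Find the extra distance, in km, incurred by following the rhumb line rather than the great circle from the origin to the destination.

Great circle: cos σ = sin φ₁ sin φ₂ + cos φ₁ cos φ₂ cos Δλ,  σ = 1.1968 rad → d_gc = 7628.7 km
Rhumb line: Δψ = -0.3134, q = Δφ/Δψ = 0.8625, d_rh = R√(Δφ²+q²Δλ²) = 7810.3 km
Excess = 7810.3 − 7628.7 = 181.6 ≈ 182 km

182 km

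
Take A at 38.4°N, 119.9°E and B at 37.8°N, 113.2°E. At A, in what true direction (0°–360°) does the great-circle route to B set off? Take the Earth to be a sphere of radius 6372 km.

265.6°

θ = atan2( sin Δλ·cos φ₂ ,  cos φ₁ sin φ₂ − sin φ₁ cos φ₂ cos Δλ )
  = atan2(-0.0922, -0.0071) = 265.58°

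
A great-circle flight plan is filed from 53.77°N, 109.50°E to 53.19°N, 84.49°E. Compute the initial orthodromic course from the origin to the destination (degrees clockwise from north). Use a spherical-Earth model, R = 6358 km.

θ = atan2( sin Δλ·cos φ₂ ,  cos φ₁ sin φ₂ − sin φ₁ cos φ₂ cos Δλ )
  = atan2(-0.2533, +0.0352) = 277.91°

277.9°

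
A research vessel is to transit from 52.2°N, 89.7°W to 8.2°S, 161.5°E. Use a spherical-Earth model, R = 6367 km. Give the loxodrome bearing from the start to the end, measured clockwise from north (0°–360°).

237.4°

Δψ = ln[tan(π/4+φ₂/2)/tan(π/4+φ₁/2)] = -1.2155
Δλ = -1.8989 rad (taken the short way round)
course = atan2(Δλ, Δψ) = 237.38°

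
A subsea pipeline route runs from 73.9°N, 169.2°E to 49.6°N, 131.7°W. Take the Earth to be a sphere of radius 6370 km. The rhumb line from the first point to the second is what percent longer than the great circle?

Great circle: σ = 0.6024 rad → d_gc = Rσ = 3837.4 km
Rhumb: Δφ = -0.4241, Δλ = +1.0315, Δψ = -0.9561, q = Δφ/Δψ = 0.4436 → d_rh = R√(Δφ²+q²Δλ²) = 3974.2 km
Excess = (3974.2 − 3837.4) / 3837.4 = 136.8 / 3837.4 = 3.56% ≈ 3.6%

3.6%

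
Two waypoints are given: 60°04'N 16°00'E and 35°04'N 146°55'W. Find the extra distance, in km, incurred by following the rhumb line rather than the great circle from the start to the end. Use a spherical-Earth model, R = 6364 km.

2882 km

Great circle: cos σ = sin φ₁ sin φ₂ + cos φ₁ cos φ₂ cos Δλ,  σ = 1.4631 rad → d_gc = 9311.1 km
Rhumb line: Δψ = -0.6650, q = Δφ/Δψ = 0.6561, d_rh = R√(Δφ²+q²Δλ²) = 12193.1 km
Excess = 12193.1 − 9311.1 = 2882.0 ≈ 2882 km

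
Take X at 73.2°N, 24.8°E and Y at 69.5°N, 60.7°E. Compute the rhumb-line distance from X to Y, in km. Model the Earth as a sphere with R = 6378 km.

1339 km

Rhumb course C = atan2(Δλ, Δψ) with Δψ = ln[tan(π/4+φ₂/2)/tan(π/4+φ₁/2)] = -0.2026, Δλ = +0.6266 → C = 107.92°
d = R·|Δφ| / |cos C| = 6378·0.06458 / 0.30765 = 1339 km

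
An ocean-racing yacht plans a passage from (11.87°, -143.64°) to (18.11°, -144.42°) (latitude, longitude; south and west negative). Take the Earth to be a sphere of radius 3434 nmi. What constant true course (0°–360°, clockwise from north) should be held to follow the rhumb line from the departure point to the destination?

Δψ = ln[tan(π/4+φ₂/2)/tan(π/4+φ₁/2)] = +0.1128
Δλ = -0.0136 rad (taken the short way round)
course = atan2(Δλ, Δψ) = 353.12°

353.1°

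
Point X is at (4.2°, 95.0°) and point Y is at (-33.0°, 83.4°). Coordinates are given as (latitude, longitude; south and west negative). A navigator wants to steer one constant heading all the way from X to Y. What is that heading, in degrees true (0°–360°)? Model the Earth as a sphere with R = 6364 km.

196.5°

Meridional parts: M(φ₁)=+0.0734, M(φ₂)=-0.6107 → ΔM = -0.6841;  Δλ = -0.2025 rad
tan C = Δλ / ΔM = +0.2959 → C = 196.49°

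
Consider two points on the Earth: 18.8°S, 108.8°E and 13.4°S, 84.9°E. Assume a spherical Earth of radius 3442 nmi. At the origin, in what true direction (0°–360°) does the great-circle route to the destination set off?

279.7°

N = sin Δλ·cos φ₂ = -0.3941;  D = cos φ₁ sin φ₂ − sin φ₁ cos φ₂ cos Δλ = +0.0672
initial course = atan2(N, D) = 279.68°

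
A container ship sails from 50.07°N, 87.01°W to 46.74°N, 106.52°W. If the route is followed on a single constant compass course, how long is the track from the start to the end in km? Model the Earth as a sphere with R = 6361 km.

Rhumb course C = atan2(Δλ, Δψ) with Δψ = ln[tan(π/4+φ₂/2)/tan(π/4+φ₁/2)] = -0.0876, Δλ = -0.3405 → C = 255.57°
d = R·|Δφ| / |cos C| = 6361·0.05812 / 0.24912 = 1484 km

1484 km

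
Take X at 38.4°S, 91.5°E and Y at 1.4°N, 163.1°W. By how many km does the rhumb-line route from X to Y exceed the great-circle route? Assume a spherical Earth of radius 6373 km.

Great circle: cos σ = sin φ₁ sin φ₂ + cos φ₁ cos φ₂ cos Δλ,  σ = 1.7959 rad → d_gc = 11445.4 km
Rhumb line: Δψ = +0.7513, q = Δφ/Δψ = 0.9246, d_rh = R√(Δφ²+q²Δλ²) = 11708.5 km
Excess = 11708.5 − 11445.4 = 263.1 ≈ 263 km

263 km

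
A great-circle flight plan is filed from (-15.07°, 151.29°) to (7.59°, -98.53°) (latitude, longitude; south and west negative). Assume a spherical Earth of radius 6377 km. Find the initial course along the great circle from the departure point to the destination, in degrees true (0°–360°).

87.6°

N = sin Δλ·cos φ₂ = +0.9304;  D = cos φ₁ sin φ₂ − sin φ₁ cos φ₂ cos Δλ = +0.0386
initial course = atan2(N, D) = 87.62°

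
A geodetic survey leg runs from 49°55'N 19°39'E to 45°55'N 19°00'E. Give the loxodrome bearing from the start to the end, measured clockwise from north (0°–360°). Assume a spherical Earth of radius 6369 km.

186.2°

Δψ = ln[tan(π/4+φ₂/2)/tan(π/4+φ₁/2)] = -0.1042
Δλ = -0.0113 rad (taken the short way round)
course = atan2(Δλ, Δψ) = 186.21°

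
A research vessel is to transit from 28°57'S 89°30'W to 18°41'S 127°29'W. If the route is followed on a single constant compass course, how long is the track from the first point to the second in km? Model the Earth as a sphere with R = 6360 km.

4015 km

Δψ = ln[tan(π/4+φ₂/2)/tan(π/4+φ₁/2)] = +0.1962;  Δφ = +0.1792 rad,  Δλ = -0.6629 rad
q = Δφ/Δψ = 0.9131
d = R·√(Δφ² + q²Δλ²) = 6360·0.63131 = 4015 km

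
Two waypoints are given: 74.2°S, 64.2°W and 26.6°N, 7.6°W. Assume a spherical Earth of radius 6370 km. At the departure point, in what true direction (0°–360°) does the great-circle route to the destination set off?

51.4°

N = sin Δλ·cos φ₂ = +0.7465;  D = cos φ₁ sin φ₂ − sin φ₁ cos φ₂ cos Δλ = +0.5955
initial course = atan2(N, D) = 51.42°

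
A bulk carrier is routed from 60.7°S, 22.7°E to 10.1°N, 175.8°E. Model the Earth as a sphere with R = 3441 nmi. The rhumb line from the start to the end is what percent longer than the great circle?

Great circle: σ = 2.1927 rad → d_gc = Rσ = 7545.1 nmi
Rhumb: Δφ = +1.2357, Δλ = +2.6721, Δψ = +1.5189, q = Δφ/Δψ = 0.8136 → d_rh = R√(Δφ²+q²Δλ²) = 8604.5 nmi
Excess = (8604.5 − 7545.1) / 7545.1 = 1059.4 / 7545.1 = 14.04% ≈ 14.0%

14.0%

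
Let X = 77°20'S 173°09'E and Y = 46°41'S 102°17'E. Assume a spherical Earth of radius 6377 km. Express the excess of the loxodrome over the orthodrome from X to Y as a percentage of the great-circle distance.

5.2%

Great circle: σ = 0.7088 rad → d_gc = Rσ = 4519.7 km
Rhumb: Δφ = +0.5349, Δλ = -1.2369, Δψ = +1.2748, q = Δφ/Δψ = 0.4196 → d_rh = R√(Δφ²+q²Δλ²) = 4753.2 km
Excess = (4753.2 − 4519.7) / 4519.7 = 233.5 / 4519.7 = 5.17% ≈ 5.2%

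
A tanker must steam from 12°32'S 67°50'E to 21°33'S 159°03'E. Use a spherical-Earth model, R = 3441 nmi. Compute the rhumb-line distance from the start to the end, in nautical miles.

5259 nmi

Rhumb course C = atan2(Δλ, Δψ) with Δψ = ln[tan(π/4+φ₂/2)/tan(π/4+φ₁/2)] = -0.1648, Δλ = +1.5920 → C = 95.91°
d = R·|Δφ| / |cos C| = 3441·0.15737 / 0.10297 = 5259 nmi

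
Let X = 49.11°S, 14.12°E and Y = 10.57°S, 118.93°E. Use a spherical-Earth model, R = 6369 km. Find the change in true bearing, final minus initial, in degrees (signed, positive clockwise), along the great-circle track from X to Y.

-68.8°

Initial bearing θ₁ = atan2(sin Δλ cos φ₂, cos φ₁ sin φ₂ − sin φ₁ cos φ₂ cos Δλ) = 108.07°
Final bearing θ₂ = (initial bearing from the destination back to the start) + 180° = 39.28°
Δθ = θ₂ − θ₁ = -68.8°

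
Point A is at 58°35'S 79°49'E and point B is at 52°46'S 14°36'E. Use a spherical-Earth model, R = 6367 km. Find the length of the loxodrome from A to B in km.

Δψ = ln[tan(π/4+φ₂/2)/tan(π/4+φ₁/2)] = +0.1804;  Δφ = +0.1015 rad,  Δλ = -1.1382 rad
q = Δφ/Δψ = 0.5626
d = R·√(Δφ² + q²Δλ²) = 6367·0.64838 = 4128 km

4128 km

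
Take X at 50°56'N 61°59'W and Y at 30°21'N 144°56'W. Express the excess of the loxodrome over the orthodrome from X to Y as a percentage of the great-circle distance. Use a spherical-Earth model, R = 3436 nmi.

Great circle: σ = 1.0939 rad → d_gc = Rσ = 3758.5 nmi
Rhumb: Δφ = -0.3592, Δλ = -1.4478, Δψ = -0.4799, q = Δφ/Δψ = 0.7486 → d_rh = R√(Δφ²+q²Δλ²) = 3923.1 nmi
Excess = (3923.1 − 3758.5) / 3758.5 = 164.6 / 3758.5 = 4.38% ≈ 4.4%

4.4%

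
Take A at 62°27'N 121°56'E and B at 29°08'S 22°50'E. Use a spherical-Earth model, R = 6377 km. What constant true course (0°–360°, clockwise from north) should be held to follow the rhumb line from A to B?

221.8°

Δψ = ln[tan(π/4+φ₂/2)/tan(π/4+φ₁/2)] = -1.9378
Δλ = -1.7296 rad (taken the short way round)
course = atan2(Δλ, Δψ) = 221.75°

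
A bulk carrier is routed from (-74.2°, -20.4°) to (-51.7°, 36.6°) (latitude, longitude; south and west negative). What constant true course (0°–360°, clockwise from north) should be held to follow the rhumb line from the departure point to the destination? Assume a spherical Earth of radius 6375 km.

Meridional parts: M(φ₁)=-1.9750, M(φ₂)=-1.0577 → ΔM = +0.9173;  Δλ = +0.9948 rad
tan C = Δλ / ΔM = +1.0845 → C = 47.32°

47.3°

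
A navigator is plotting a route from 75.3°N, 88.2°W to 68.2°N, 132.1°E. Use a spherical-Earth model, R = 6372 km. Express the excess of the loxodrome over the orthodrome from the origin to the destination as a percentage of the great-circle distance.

Great circle: σ = 0.5984 rad → d_gc = Rσ = 3813.2 km
Rhumb: Δφ = -0.1239, Δλ = -2.4382, Δψ = -0.4007, q = Δφ/Δψ = 0.3092 → d_rh = R√(Δφ²+q²Δλ²) = 4868.9 km
Excess = (4868.9 − 3813.2) / 3813.2 = 1055.7 / 3813.2 = 27.69% ≈ 27.7%

27.7%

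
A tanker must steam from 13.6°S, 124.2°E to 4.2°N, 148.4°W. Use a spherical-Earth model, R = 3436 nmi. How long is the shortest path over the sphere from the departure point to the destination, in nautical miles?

Haversine: a = sin²(Δφ/2)+cos φ₁ cos φ₂ sin²(Δλ/2) = 0.48662;  σ = 2·atan2(√a,√(1−a))
σ = 88.467° → d = Rσ = 3436·1.54404 = 5305 nmi

5305 nmi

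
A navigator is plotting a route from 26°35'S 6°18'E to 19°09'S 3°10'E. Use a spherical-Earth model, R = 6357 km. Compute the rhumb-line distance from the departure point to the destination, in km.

885 km

Rhumb course C = atan2(Δλ, Δψ) with Δψ = ln[tan(π/4+φ₂/2)/tan(π/4+φ₁/2)] = +0.1409, Δλ = -0.0547 → C = 338.79°
d = R·|Δφ| / |cos C| = 6357·0.12974 / 0.93228 = 885 km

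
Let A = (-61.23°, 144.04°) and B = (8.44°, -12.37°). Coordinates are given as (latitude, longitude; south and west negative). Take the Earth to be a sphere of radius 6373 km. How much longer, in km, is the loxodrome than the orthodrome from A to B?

2185 km

Great circle: cos σ = sin φ₁ sin φ₂ + cos φ₁ cos φ₂ cos Δλ,  σ = 2.1712 rad → d_gc = 13836.9 km
Rhumb line: Δψ = +1.5086, q = Δφ/Δψ = 0.8060, d_rh = R√(Δφ²+q²Δλ²) = 16022.0 km
Excess = 16022.0 − 13836.9 = 2185.1 ≈ 2185 km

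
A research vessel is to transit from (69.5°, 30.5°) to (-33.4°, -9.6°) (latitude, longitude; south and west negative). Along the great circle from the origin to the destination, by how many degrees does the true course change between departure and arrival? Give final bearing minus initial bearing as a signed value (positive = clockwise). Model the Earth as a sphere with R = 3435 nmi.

Initial bearing θ₁ = atan2(sin Δλ cos φ₂, cos φ₁ sin φ₂ − sin φ₁ cos φ₂ cos Δλ) = 214.21°
Final bearing θ₂ = (initial bearing from the destination back to the start) + 180° = 193.64°
Δθ = θ₂ − θ₁ = -20.6°

-20.6°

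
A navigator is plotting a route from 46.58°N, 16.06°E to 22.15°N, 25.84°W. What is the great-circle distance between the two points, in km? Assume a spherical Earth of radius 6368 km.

cos σ = sin φ₁ sin φ₂ + cos φ₁ cos φ₂ cos Δλ
      = sin(46.58°)sin(22.15°) + cos(46.58°)cos(22.15°)cos(-41.90°) = 0.7477
σ = 41.609° → d = Rσ = 6368·0.72622 = 4625 km

4625 km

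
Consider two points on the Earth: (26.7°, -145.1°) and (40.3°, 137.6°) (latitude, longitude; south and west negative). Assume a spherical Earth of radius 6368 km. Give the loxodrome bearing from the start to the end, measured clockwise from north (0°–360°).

Δψ = ln[tan(π/4+φ₂/2)/tan(π/4+φ₁/2)] = +0.2859
Δλ = -1.3491 rad (taken the short way round)
course = atan2(Δλ, Δψ) = 281.97°

282.0°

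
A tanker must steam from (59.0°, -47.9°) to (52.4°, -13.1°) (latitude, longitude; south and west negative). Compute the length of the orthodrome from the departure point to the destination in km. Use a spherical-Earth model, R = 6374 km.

2272 km

Haversine: a = sin²(Δφ/2)+cos φ₁ cos φ₂ sin²(Δλ/2) = 0.03142;  σ = 2·atan2(√a,√(1−a))
σ = 20.419° → d = Rσ = 6374·0.35637 = 2272 km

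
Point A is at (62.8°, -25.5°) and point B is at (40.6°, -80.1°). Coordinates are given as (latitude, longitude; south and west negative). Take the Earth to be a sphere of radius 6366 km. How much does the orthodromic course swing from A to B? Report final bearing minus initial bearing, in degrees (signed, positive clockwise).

-44.9°

Initial bearing θ₁ = atan2(sin Δλ cos φ₂, cos φ₁ sin φ₂ − sin φ₁ cos φ₂ cos Δλ) = 261.39°
Final bearing θ₂ = (initial bearing from the destination back to the start) + 180° = 216.53°
Δθ = θ₂ − θ₁ = -44.9°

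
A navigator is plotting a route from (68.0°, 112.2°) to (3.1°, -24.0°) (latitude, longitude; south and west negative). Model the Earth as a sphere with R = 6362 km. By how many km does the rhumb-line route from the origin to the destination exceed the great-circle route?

Great circle: cos σ = sin φ₁ sin φ₂ + cos φ₁ cos φ₂ cos Δλ,  σ = 1.7924 rad → d_gc = 11403.5 km
Rhumb line: Δψ = -1.5838, q = Δφ/Δψ = 0.7152, d_rh = R√(Δφ²+q²Δλ²) = 12996.8 km
Excess = 12996.8 − 11403.5 = 1593.3 ≈ 1593 km

1593 km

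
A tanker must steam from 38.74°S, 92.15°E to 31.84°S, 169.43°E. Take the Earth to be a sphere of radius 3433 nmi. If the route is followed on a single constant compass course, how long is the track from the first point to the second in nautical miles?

Rhumb course C = atan2(Δλ, Δψ) with Δψ = ln[tan(π/4+φ₂/2)/tan(π/4+φ₁/2)] = +0.1477, Δλ = +1.3488 → C = 83.75°
d = R·|Δφ| / |cos C| = 3433·0.12043 / 0.10887 = 3798 nmi

3798 nmi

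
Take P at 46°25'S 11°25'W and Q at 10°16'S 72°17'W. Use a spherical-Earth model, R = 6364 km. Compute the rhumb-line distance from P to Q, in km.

Rhumb course C = atan2(Δλ, Δψ) with Δψ = ln[tan(π/4+φ₂/2)/tan(π/4+φ₁/2)] = +0.7366, Δλ = -1.0623 → C = 304.74°
d = R·|Δφ| / |cos C| = 6364·0.63094 / 0.56982 = 7047 km

7047 km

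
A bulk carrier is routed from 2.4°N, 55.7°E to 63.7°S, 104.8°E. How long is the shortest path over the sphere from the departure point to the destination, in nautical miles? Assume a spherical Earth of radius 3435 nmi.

Haversine: a = sin²(Δφ/2)+cos φ₁ cos φ₂ sin²(Δλ/2) = 0.37385;  σ = 2·atan2(√a,√(1−a))
σ = 75.386° → d = Rσ = 3435·1.31574 = 4520 nmi

4520 nmi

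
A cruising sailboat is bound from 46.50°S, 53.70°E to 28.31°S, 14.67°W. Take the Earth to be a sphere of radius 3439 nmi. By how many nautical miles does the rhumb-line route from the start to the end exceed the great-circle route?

82 nmi

Great circle: cos σ = sin φ₁ sin φ₂ + cos φ₁ cos φ₂ cos Δλ,  σ = 0.9675 rad → d_gc = 3327.1 nmi
Rhumb line: Δψ = +0.4034, q = Δφ/Δψ = 0.7871, d_rh = R√(Δφ²+q²Δλ²) = 3409.4 nmi
Excess = 3409.4 − 3327.1 = 82.3 ≈ 82 nmi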